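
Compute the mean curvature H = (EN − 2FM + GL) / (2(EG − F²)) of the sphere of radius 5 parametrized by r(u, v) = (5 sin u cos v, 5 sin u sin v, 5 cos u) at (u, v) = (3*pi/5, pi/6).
H = -1/5

With E = 25, F = 0, G = 25*sin(u)^2, L = -5*sin(u)/Abs(sin(u)), M = 0, N = -5*sin(u)^3/Abs(sin(u)), assemble
  H = (EN − 2FM + GL) / (2(EG − F²)) = -sin(u)/(5*Abs(sin(u))).
At (u, v) = (3*pi/5, pi/6): H = -1/5.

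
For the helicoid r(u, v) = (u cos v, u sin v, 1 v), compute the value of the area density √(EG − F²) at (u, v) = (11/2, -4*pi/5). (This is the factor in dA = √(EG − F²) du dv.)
√(EG − F²)|_{(11/2, -4*pi/5)} = 5*sqrt(5)/2

E = 1, F = 0, G = u^2 + 1, so EG − F² = u^2 + 1. Taking the positive square root: √(EG − F²) = sqrt(u^2 + 1). At (u, v) = (11/2, -4*pi/5): 5*sqrt(5)/2.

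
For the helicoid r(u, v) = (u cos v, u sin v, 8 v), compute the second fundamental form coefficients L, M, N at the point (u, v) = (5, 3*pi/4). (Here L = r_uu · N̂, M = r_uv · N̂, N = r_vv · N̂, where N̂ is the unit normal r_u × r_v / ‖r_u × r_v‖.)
L = 0;  M = -8*sqrt(89)/89;  N = 0

Compute the unit normal N̂(u, v) = (8*sin(v)/sqrt(u^2 + 64), -8*cos(v)/sqrt(u^2 + 64), u/sqrt(u^2 + 64)), and the second partials r_uu, r_uv, r_vv. Take dot products:
  L(u, v) = r_uu · N̂ = 0,
  M(u, v) = r_uv · N̂ = -8/sqrt(u^2 + 64),
  N(u, v) = r_vv · N̂ = 0.
Evaluating at (u, v) = (5, 3*pi/4):
  L = 0, M = -8*sqrt(89)/89, N = 0.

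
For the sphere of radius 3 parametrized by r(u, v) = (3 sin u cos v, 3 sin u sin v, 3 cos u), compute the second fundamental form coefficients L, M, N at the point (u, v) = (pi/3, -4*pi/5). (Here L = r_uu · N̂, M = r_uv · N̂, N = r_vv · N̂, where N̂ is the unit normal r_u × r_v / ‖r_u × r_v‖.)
L = -3;  M = 0;  N = -9/4

Compute the unit normal N̂(u, v) = (sin(u)^2*cos(v)/Abs(sin(u)), sin(u)^2*sin(v)/Abs(sin(u)), sin(2*u)/(2*Abs(sin(u)))), and the second partials r_uu, r_uv, r_vv. Take dot products:
  L(u, v) = r_uu · N̂ = -3*sin(u)/Abs(sin(u)),
  M(u, v) = r_uv · N̂ = 0,
  N(u, v) = r_vv · N̂ = -3*sin(u)^3/Abs(sin(u)).
Evaluating at (u, v) = (pi/3, -4*pi/5):
  L = -3, M = 0, N = -9/4.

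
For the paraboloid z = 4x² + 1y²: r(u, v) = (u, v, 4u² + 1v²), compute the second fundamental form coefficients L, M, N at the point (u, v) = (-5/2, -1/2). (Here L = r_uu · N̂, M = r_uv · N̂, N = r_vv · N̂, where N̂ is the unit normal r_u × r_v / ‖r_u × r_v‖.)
L = 4*sqrt(402)/201;  M = 0;  N = sqrt(402)/201

Compute the unit normal N̂(u, v) = (-8*u/sqrt(64*u^2 + 4*v^2 + 1), -2*v/sqrt(64*u^2 + 4*v^2 + 1), 1/sqrt(64*u^2 + 4*v^2 + 1)), and the second partials r_uu, r_uv, r_vv. Take dot products:
  L(u, v) = r_uu · N̂ = 8/sqrt(64*u^2 + 4*v^2 + 1),
  M(u, v) = r_uv · N̂ = 0,
  N(u, v) = r_vv · N̂ = 2/sqrt(64*u^2 + 4*v^2 + 1).
Evaluating at (u, v) = (-5/2, -1/2):
  L = 4*sqrt(402)/201, M = 0, N = sqrt(402)/201.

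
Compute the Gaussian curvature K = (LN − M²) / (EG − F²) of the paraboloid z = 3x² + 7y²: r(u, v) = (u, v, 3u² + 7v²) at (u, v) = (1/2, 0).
K = 21/25

Coefficients of the first fundamental form: E = 36*u^2 + 1, F = 84*u*v, G = 196*v^2 + 1.
Coefficients of the second fundamental form: L = 6/sqrt(36*u^2 + 196*v^2 + 1), M = 0, N = 14/sqrt(36*u^2 + 196*v^2 + 1).
Assemble K = (LN − M²)/(EG − F²) = 84/(1296*u^4 + 14112*u^2*v^2 + 72*u^2 + 38416*v^4 + 392*v^2 + 1). At (u, v) = (1/2, 0): K = 21/25.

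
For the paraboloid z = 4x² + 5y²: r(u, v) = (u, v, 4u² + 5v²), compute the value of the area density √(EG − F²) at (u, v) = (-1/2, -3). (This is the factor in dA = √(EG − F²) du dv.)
√(EG − F²)|_{(-1/2, -3)} = sqrt(917)

E = 64*u^2 + 1, F = 80*u*v, G = 100*v^2 + 1, so EG − F² = 64*u^2 + 100*v^2 + 1. Taking the positive square root: √(EG − F²) = sqrt(64*u^2 + 100*v^2 + 1). At (u, v) = (-1/2, -3): sqrt(917).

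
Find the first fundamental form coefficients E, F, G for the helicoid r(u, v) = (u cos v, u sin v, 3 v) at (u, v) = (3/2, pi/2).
E = 1;  F = 0;  G = 45/4

Partials: r_u = (cos(v), sin(v), 0), r_v = (-u*sin(v), u*cos(v), 3). As functions of (u, v):
  E = r_u · r_u = 1,
  F = r_u · r_v = 0,
  G = r_v · r_v = u^2 + 9.
Evaluating at (u, v) = (3/2, pi/2): E = 1, F = 0, G = 45/4.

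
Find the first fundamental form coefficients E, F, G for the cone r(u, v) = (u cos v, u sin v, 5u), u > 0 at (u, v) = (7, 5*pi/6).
E = 26;  F = 0;  G = 49

Partials: r_u = (cos(v), sin(v), 5), r_v = (-u*sin(v), u*cos(v), 0). As functions of (u, v):
  E = r_u · r_u = 26,
  F = r_u · r_v = 0,
  G = r_v · r_v = u^2.
Evaluating at (u, v) = (7, 5*pi/6): E = 26, F = 0, G = 49.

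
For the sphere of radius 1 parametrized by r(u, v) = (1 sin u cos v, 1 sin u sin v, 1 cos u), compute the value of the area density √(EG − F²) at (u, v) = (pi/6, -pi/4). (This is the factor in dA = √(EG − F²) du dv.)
√(EG − F²)|_{(pi/6, -pi/4)} = 1/2

E = 1, F = 0, G = sin(u)^2, so EG − F² = sin(u)^2. Taking the positive square root: √(EG − F²) = Abs(sin(u)). At (u, v) = (pi/6, -pi/4): 1/2.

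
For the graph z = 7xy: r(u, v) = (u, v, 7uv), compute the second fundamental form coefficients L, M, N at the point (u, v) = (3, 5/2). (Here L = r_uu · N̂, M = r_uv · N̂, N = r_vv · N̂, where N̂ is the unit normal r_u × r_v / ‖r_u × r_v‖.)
L = 0;  M = 14*sqrt(2993)/2993;  N = 0

Compute the unit normal N̂(u, v) = (-7*v/sqrt(49*u^2 + 49*v^2 + 1), -7*u/sqrt(49*u^2 + 49*v^2 + 1), 1/sqrt(49*u^2 + 49*v^2 + 1)), and the second partials r_uu, r_uv, r_vv. Take dot products:
  L(u, v) = r_uu · N̂ = 0,
  M(u, v) = r_uv · N̂ = 7/sqrt(49*u^2 + 49*v^2 + 1),
  N(u, v) = r_vv · N̂ = 0.
Evaluating at (u, v) = (3, 5/2):
  L = 0, M = 14*sqrt(2993)/2993, N = 0.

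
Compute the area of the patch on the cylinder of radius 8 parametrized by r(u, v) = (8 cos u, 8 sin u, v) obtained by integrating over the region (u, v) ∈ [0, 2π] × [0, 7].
Area = 112*pi

Area = ∫∫ √(EG − F²) du dv with √(EG − F²) = 8. Integrating over [0, 2π] × [0, 7] gives 112*pi.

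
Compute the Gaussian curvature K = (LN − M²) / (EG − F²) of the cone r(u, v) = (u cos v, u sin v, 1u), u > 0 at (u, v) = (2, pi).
K = 0

Coefficients of the first fundamental form: E = 2, F = 0, G = u^2.
Coefficients of the second fundamental form: L = 0, M = 0, N = sqrt(2)*u^2/(2*Abs(u)).
Assemble K = (LN − M²)/(EG − F²) = 0. At (u, v) = (2, pi): K = 0.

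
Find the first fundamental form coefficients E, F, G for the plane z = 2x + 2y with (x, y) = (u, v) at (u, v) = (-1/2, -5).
E = 5;  F = 4;  G = 5

Partials: r_u = (1, 0, 2), r_v = (0, 1, 2). As functions of (u, v):
  E = r_u · r_u = 5,
  F = r_u · r_v = 4,
  G = r_v · r_v = 5.
Evaluating at (u, v) = (-1/2, -5): E = 5, F = 4, G = 5.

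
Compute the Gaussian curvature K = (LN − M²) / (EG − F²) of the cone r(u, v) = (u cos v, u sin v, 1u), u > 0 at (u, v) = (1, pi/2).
K = 0

Coefficients of the first fundamental form: E = 2, F = 0, G = u^2.
Coefficients of the second fundamental form: L = 0, M = 0, N = sqrt(2)*u^2/(2*Abs(u)).
Assemble K = (LN − M²)/(EG − F²) = 0. At (u, v) = (1, pi/2): K = 0.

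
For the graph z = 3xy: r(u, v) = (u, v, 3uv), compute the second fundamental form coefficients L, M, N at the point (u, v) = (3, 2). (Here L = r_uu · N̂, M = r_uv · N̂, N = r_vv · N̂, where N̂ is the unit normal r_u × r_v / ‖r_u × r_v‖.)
L = 0;  M = 3*sqrt(118)/118;  N = 0

Compute the unit normal N̂(u, v) = (-3*v/sqrt(9*u^2 + 9*v^2 + 1), -3*u/sqrt(9*u^2 + 9*v^2 + 1), 1/sqrt(9*u^2 + 9*v^2 + 1)), and the second partials r_uu, r_uv, r_vv. Take dot products:
  L(u, v) = r_uu · N̂ = 0,
  M(u, v) = r_uv · N̂ = 3/sqrt(9*u^2 + 9*v^2 + 1),
  N(u, v) = r_vv · N̂ = 0.
Evaluating at (u, v) = (3, 2):
  L = 0, M = 3*sqrt(118)/118, N = 0.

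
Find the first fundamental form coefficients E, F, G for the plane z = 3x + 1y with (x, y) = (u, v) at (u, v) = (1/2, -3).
E = 10;  F = 3;  G = 2

Partials: r_u = (1, 0, 3), r_v = (0, 1, 1). As functions of (u, v):
  E = r_u · r_u = 10,
  F = r_u · r_v = 3,
  G = r_v · r_v = 2.
Evaluating at (u, v) = (1/2, -3): E = 10, F = 3, G = 2.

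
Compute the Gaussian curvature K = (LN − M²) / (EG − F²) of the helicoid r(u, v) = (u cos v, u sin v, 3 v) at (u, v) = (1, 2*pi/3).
K = -9/100

Coefficients of the first fundamental form: E = 1, F = 0, G = u^2 + 9.
Coefficients of the second fundamental form: L = 0, M = -3/sqrt(u^2 + 9), N = 0.
Assemble K = (LN − M²)/(EG − F²) = -9/(u^2 + 9)^2. At (u, v) = (1, 2*pi/3): K = -9/100.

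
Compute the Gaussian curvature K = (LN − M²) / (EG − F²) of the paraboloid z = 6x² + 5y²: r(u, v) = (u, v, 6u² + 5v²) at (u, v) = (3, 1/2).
K = 30/436921

Coefficients of the first fundamental form: E = 144*u^2 + 1, F = 120*u*v, G = 100*v^2 + 1.
Coefficients of the second fundamental form: L = 12/sqrt(144*u^2 + 100*v^2 + 1), M = 0, N = 10/sqrt(144*u^2 + 100*v^2 + 1).
Assemble K = (LN − M²)/(EG − F²) = 120/(20736*u^4 + 28800*u^2*v^2 + 288*u^2 + 10000*v^4 + 200*v^2 + 1). At (u, v) = (3, 1/2): K = 30/436921.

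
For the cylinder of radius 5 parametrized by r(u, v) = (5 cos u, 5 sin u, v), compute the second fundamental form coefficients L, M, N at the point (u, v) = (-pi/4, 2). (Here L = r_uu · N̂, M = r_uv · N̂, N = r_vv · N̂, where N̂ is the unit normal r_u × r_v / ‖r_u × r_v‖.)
L = -5;  M = 0;  N = 0

Compute the unit normal N̂(u, v) = (cos(u), sin(u), 0), and the second partials r_uu, r_uv, r_vv. Take dot products:
  L(u, v) = r_uu · N̂ = -5,
  M(u, v) = r_uv · N̂ = 0,
  N(u, v) = r_vv · N̂ = 0.
Evaluating at (u, v) = (-pi/4, 2):
  L = -5, M = 0, N = 0.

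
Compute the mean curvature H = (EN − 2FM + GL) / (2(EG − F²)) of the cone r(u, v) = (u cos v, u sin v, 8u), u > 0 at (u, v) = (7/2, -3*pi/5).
H = 8*sqrt(65)/455

With E = 65, F = 0, G = u^2, L = 0, M = 0, N = 8*sqrt(65)*u^2/(65*Abs(u)), assemble
  H = (EN − 2FM + GL) / (2(EG − F²)) = 4*sqrt(65)/(65*Abs(u)).
At (u, v) = (7/2, -3*pi/5): H = 8*sqrt(65)/455.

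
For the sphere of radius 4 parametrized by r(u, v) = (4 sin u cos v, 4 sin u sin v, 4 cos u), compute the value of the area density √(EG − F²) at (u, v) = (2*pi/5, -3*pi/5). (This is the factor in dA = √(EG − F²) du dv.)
√(EG − F²)|_{(2*pi/5, -3*pi/5)} = 4*sqrt(2*sqrt(5) + 10)

E = 16, F = 0, G = 16*sin(u)^2, so EG − F² = 256*sin(u)^2. Taking the positive square root: √(EG − F²) = 16*Abs(sin(u)). At (u, v) = (2*pi/5, -3*pi/5): 4*sqrt(2*sqrt(5) + 10).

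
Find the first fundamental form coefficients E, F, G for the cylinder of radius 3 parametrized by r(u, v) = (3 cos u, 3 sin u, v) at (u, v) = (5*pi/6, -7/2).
E = 9;  F = 0;  G = 1

Partials: r_u = (-3*sin(u), 3*cos(u), 0), r_v = (0, 0, 1). As functions of (u, v):
  E = r_u · r_u = 9,
  F = r_u · r_v = 0,
  G = r_v · r_v = 1.
Evaluating at (u, v) = (5*pi/6, -7/2): E = 9, F = 0, G = 1.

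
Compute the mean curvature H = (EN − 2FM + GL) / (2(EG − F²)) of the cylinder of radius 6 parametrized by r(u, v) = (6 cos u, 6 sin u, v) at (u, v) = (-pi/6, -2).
H = -1/12

With E = 36, F = 0, G = 1, L = -6, M = 0, N = 0, assemble
  H = (EN − 2FM + GL) / (2(EG − F²)) = -1/12.
At (u, v) = (-pi/6, -2): H = -1/12.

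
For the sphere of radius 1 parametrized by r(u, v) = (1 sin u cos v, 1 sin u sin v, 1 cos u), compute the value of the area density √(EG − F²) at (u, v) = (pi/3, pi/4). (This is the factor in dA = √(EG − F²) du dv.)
√(EG − F²)|_{(pi/3, pi/4)} = sqrt(3)/2

E = 1, F = 0, G = sin(u)^2, so EG − F² = sin(u)^2. Taking the positive square root: √(EG − F²) = Abs(sin(u)). At (u, v) = (pi/3, pi/4): sqrt(3)/2.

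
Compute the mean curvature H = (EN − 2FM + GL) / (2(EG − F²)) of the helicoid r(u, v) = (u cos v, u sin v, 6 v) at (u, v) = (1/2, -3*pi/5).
H = 0

With E = 1, F = 0, G = u^2 + 36, L = 0, M = -6/sqrt(u^2 + 36), N = 0, assemble
  H = (EN − 2FM + GL) / (2(EG − F²)) = 0.
At (u, v) = (1/2, -3*pi/5): H = 0.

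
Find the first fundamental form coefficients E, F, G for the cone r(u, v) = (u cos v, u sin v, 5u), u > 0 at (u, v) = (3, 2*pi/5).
E = 26;  F = 0;  G = 9

Partials: r_u = (cos(v), sin(v), 5), r_v = (-u*sin(v), u*cos(v), 0). As functions of (u, v):
  E = r_u · r_u = 26,
  F = r_u · r_v = 0,
  G = r_v · r_v = u^2.
Evaluating at (u, v) = (3, 2*pi/5): E = 26, F = 0, G = 9.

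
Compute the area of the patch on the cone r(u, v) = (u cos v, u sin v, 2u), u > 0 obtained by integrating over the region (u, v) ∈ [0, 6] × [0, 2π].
Area = 36*sqrt(5)*pi

Area = ∫∫ √(EG − F²) du dv with √(EG − F²) = sqrt(5)*Abs(u). Integrating over [0, 6] × [0, 2π] gives 36*sqrt(5)*pi.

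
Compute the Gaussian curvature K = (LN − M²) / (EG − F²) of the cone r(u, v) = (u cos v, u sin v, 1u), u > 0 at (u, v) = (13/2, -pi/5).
K = 0

Coefficients of the first fundamental form: E = 2, F = 0, G = u^2.
Coefficients of the second fundamental form: L = 0, M = 0, N = sqrt(2)*u^2/(2*Abs(u)).
Assemble K = (LN − M²)/(EG − F²) = 0. At (u, v) = (13/2, -pi/5): K = 0.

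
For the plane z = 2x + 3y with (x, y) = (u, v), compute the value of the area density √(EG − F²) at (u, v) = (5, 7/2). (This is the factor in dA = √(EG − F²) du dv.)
√(EG − F²)|_{(5, 7/2)} = sqrt(14)

E = 5, F = 6, G = 10, so EG − F² = 14. Taking the positive square root: √(EG − F²) = sqrt(14). At (u, v) = (5, 7/2): sqrt(14).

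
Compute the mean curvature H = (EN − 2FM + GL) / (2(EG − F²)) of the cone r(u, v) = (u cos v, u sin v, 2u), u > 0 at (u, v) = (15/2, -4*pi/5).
H = 2*sqrt(5)/75

With E = 5, F = 0, G = u^2, L = 0, M = 0, N = 2*sqrt(5)*u^2/(5*Abs(u)), assemble
  H = (EN − 2FM + GL) / (2(EG − F²)) = sqrt(5)/(5*Abs(u)).
At (u, v) = (15/2, -4*pi/5): H = 2*sqrt(5)/75.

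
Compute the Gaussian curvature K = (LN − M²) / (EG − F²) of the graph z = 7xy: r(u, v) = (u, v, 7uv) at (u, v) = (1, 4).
K = -49/695556

Coefficients of the first fundamental form: E = 49*v^2 + 1, F = 49*u*v, G = 49*u^2 + 1.
Coefficients of the second fundamental form: L = 0, M = 7/sqrt(49*u^2 + 49*v^2 + 1), N = 0.
Assemble K = (LN − M²)/(EG − F²) = -49/(2401*u^4 + 4802*u^2*v^2 + 98*u^2 + 2401*v^4 + 98*v^2 + 1). At (u, v) = (1, 4): K = -49/695556.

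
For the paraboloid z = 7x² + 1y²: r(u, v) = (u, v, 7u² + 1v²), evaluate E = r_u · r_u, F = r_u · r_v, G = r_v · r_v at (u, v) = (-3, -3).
E = 1765;  F = 252;  G = 37

Partials: r_u = (1, 0, 14*u), r_v = (0, 1, 2*v). As functions of (u, v):
  E = r_u · r_u = 196*u^2 + 1,
  F = r_u · r_v = 28*u*v,
  G = r_v · r_v = 4*v^2 + 1.
Evaluating at (u, v) = (-3, -3): E = 1765, F = 252, G = 37.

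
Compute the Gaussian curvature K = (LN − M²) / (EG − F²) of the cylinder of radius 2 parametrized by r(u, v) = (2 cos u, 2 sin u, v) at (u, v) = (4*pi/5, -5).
K = 0

Coefficients of the first fundamental form: E = 4, F = 0, G = 1.
Coefficients of the second fundamental form: L = -2, M = 0, N = 0.
Assemble K = (LN − M²)/(EG − F²) = 0. At (u, v) = (4*pi/5, -5): K = 0.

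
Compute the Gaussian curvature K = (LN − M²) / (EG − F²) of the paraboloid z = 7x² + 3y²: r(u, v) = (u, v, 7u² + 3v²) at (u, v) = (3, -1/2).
K = 21/786769

Coefficients of the first fundamental form: E = 196*u^2 + 1, F = 84*u*v, G = 36*v^2 + 1.
Coefficients of the second fundamental form: L = 14/sqrt(196*u^2 + 36*v^2 + 1), M = 0, N = 6/sqrt(196*u^2 + 36*v^2 + 1).
Assemble K = (LN − M²)/(EG − F²) = 84/(38416*u^4 + 14112*u^2*v^2 + 392*u^2 + 1296*v^4 + 72*v^2 + 1). At (u, v) = (3, -1/2): K = 21/786769.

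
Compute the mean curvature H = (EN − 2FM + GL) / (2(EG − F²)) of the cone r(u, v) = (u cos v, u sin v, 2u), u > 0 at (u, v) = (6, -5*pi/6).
H = sqrt(5)/30

With E = 5, F = 0, G = u^2, L = 0, M = 0, N = 2*sqrt(5)*u^2/(5*Abs(u)), assemble
  H = (EN − 2FM + GL) / (2(EG − F²)) = sqrt(5)/(5*Abs(u)).
At (u, v) = (6, -5*pi/6): H = sqrt(5)/30.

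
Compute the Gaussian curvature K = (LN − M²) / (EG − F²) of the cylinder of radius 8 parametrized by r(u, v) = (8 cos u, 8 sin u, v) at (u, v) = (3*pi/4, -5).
K = 0

Coefficients of the first fundamental form: E = 64, F = 0, G = 1.
Coefficients of the second fundamental form: L = -8, M = 0, N = 0.
Assemble K = (LN − M²)/(EG − F²) = 0. At (u, v) = (3*pi/4, -5): K = 0.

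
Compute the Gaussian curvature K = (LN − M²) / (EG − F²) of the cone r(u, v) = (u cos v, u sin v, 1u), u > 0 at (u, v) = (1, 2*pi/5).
K = 0

Coefficients of the first fundamental form: E = 2, F = 0, G = u^2.
Coefficients of the second fundamental form: L = 0, M = 0, N = sqrt(2)*u^2/(2*Abs(u)).
Assemble K = (LN − M²)/(EG − F²) = 0. At (u, v) = (1, 2*pi/5): K = 0.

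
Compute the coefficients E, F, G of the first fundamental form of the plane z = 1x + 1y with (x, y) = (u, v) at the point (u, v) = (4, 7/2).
E = 2;  F = 1;  G = 2

Partials: r_u = (1, 0, 1), r_v = (0, 1, 1). As functions of (u, v):
  E = r_u · r_u = 2,
  F = r_u · r_v = 1,
  G = r_v · r_v = 2.
Evaluating at (u, v) = (4, 7/2): E = 2, F = 1, G = 2.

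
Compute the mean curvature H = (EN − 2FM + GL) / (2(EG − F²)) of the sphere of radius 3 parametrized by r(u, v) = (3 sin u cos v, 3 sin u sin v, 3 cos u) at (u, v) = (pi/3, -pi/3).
H = -1/3

With E = 9, F = 0, G = 9*sin(u)^2, L = -3*sin(u)/Abs(sin(u)), M = 0, N = -3*sin(u)^3/Abs(sin(u)), assemble
  H = (EN − 2FM + GL) / (2(EG − F²)) = -sin(u)/(3*Abs(sin(u))).
At (u, v) = (pi/3, -pi/3): H = -1/3.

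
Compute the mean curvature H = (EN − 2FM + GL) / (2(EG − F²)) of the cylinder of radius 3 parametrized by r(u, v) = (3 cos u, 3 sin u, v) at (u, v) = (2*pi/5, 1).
H = -1/6

With E = 9, F = 0, G = 1, L = -3, M = 0, N = 0, assemble
  H = (EN − 2FM + GL) / (2(EG − F²)) = -1/6.
At (u, v) = (2*pi/5, 1): H = -1/6.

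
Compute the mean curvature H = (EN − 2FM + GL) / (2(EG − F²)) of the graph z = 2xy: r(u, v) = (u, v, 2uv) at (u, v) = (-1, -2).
H = -16*sqrt(21)/441

With E = 4*v^2 + 1, F = 4*u*v, G = 4*u^2 + 1, L = 0, M = 2/sqrt(4*u^2 + 4*v^2 + 1), N = 0, assemble
  H = (EN − 2FM + GL) / (2(EG − F²)) = -8*u*v/(4*u^2 + 4*v^2 + 1)^(3/2).
At (u, v) = (-1, -2): H = -16*sqrt(21)/441.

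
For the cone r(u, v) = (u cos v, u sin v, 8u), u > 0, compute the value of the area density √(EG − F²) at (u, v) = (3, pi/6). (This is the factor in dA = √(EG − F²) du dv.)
√(EG − F²)|_{(3, pi/6)} = 3*sqrt(65)

E = 65, F = 0, G = u^2, so EG − F² = 65*u^2. Taking the positive square root: √(EG − F²) = sqrt(65)*Abs(u). At (u, v) = (3, pi/6): 3*sqrt(65).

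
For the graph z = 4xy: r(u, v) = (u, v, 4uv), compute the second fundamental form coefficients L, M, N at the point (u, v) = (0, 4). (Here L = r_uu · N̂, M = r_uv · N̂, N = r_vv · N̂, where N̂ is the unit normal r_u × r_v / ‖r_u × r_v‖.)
L = 0;  M = 4*sqrt(257)/257;  N = 0

Compute the unit normal N̂(u, v) = (-4*v/sqrt(16*u^2 + 16*v^2 + 1), -4*u/sqrt(16*u^2 + 16*v^2 + 1), 1/sqrt(16*u^2 + 16*v^2 + 1)), and the second partials r_uu, r_uv, r_vv. Take dot products:
  L(u, v) = r_uu · N̂ = 0,
  M(u, v) = r_uv · N̂ = 4/sqrt(16*u^2 + 16*v^2 + 1),
  N(u, v) = r_vv · N̂ = 0.
Evaluating at (u, v) = (0, 4):
  L = 0, M = 4*sqrt(257)/257, N = 0.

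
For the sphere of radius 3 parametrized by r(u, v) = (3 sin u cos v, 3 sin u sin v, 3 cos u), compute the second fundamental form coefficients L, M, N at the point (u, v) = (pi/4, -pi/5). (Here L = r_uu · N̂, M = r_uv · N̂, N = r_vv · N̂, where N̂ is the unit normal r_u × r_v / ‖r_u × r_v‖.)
L = -3;  M = 0;  N = -3/2

Compute the unit normal N̂(u, v) = (sin(u)^2*cos(v)/Abs(sin(u)), sin(u)^2*sin(v)/Abs(sin(u)), sin(2*u)/(2*Abs(sin(u)))), and the second partials r_uu, r_uv, r_vv. Take dot products:
  L(u, v) = r_uu · N̂ = -3*sin(u)/Abs(sin(u)),
  M(u, v) = r_uv · N̂ = 0,
  N(u, v) = r_vv · N̂ = -3*sin(u)^3/Abs(sin(u)).
Evaluating at (u, v) = (pi/4, -pi/5):
  L = -3, M = 0, N = -3/2.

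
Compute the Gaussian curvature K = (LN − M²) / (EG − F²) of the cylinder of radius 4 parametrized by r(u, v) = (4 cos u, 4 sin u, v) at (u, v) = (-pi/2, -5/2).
K = 0

Coefficients of the first fundamental form: E = 16, F = 0, G = 1.
Coefficients of the second fundamental form: L = -4, M = 0, N = 0.
Assemble K = (LN − M²)/(EG − F²) = 0. At (u, v) = (-pi/2, -5/2): K = 0.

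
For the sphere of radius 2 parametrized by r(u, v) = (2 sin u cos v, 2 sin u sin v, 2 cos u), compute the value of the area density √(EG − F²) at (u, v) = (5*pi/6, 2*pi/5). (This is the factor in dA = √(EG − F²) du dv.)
√(EG − F²)|_{(5*pi/6, 2*pi/5)} = 2

E = 4, F = 0, G = 4*sin(u)^2, so EG − F² = 16*sin(u)^2. Taking the positive square root: √(EG − F²) = 4*Abs(sin(u)). At (u, v) = (5*pi/6, 2*pi/5): 2.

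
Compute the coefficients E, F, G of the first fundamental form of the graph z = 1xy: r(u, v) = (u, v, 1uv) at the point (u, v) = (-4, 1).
E = 2;  F = -4;  G = 17

Partials: r_u = (1, 0, v), r_v = (0, 1, u). As functions of (u, v):
  E = r_u · r_u = v^2 + 1,
  F = r_u · r_v = u*v,
  G = r_v · r_v = u^2 + 1.
Evaluating at (u, v) = (-4, 1): E = 2, F = -4, G = 17.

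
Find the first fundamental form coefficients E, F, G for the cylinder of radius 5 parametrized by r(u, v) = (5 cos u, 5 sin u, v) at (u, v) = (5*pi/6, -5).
E = 25;  F = 0;  G = 1

Partials: r_u = (-5*sin(u), 5*cos(u), 0), r_v = (0, 0, 1). As functions of (u, v):
  E = r_u · r_u = 25,
  F = r_u · r_v = 0,
  G = r_v · r_v = 1.
Evaluating at (u, v) = (5*pi/6, -5): E = 25, F = 0, G = 1.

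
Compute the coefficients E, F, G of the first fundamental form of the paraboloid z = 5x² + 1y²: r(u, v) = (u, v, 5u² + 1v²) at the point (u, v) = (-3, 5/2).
E = 901;  F = -150;  G = 26

Partials: r_u = (1, 0, 10*u), r_v = (0, 1, 2*v). As functions of (u, v):
  E = r_u · r_u = 100*u^2 + 1,
  F = r_u · r_v = 20*u*v,
  G = r_v · r_v = 4*v^2 + 1.
Evaluating at (u, v) = (-3, 5/2): E = 901, F = -150, G = 26.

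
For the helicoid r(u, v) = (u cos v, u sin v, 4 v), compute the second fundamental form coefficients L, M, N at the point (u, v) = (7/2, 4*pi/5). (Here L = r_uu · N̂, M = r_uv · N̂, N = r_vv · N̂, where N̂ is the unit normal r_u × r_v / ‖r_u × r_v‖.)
L = 0;  M = -8*sqrt(113)/113;  N = 0

Compute the unit normal N̂(u, v) = (4*sin(v)/sqrt(u^2 + 16), -4*cos(v)/sqrt(u^2 + 16), u/sqrt(u^2 + 16)), and the second partials r_uu, r_uv, r_vv. Take dot products:
  L(u, v) = r_uu · N̂ = 0,
  M(u, v) = r_uv · N̂ = -4/sqrt(u^2 + 16),
  N(u, v) = r_vv · N̂ = 0.
Evaluating at (u, v) = (7/2, 4*pi/5):
  L = 0, M = -8*sqrt(113)/113, N = 0.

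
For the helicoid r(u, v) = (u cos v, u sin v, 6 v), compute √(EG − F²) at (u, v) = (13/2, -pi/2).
√(EG − F²)|_{(13/2, -pi/2)} = sqrt(313)/2

E = 1, F = 0, G = u^2 + 36; EG − F² = u^2 + 36; √(EG − F²) = sqrt(u^2 + 36). At the given point: sqrt(313)/2.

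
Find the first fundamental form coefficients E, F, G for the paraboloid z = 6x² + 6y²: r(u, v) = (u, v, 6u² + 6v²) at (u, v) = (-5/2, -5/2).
E = 901;  F = 900;  G = 901

Partials: r_u = (1, 0, 12*u), r_v = (0, 1, 12*v). As functions of (u, v):
  E = r_u · r_u = 144*u^2 + 1,
  F = r_u · r_v = 144*u*v,
  G = r_v · r_v = 144*v^2 + 1.
Evaluating at (u, v) = (-5/2, -5/2): E = 901, F = 900, G = 901.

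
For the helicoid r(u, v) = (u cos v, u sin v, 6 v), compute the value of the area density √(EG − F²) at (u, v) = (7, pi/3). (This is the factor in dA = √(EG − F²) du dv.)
√(EG − F²)|_{(7, pi/3)} = sqrt(85)

E = 1, F = 0, G = u^2 + 36, so EG − F² = u^2 + 36. Taking the positive square root: √(EG − F²) = sqrt(u^2 + 36). At (u, v) = (7, pi/3): sqrt(85).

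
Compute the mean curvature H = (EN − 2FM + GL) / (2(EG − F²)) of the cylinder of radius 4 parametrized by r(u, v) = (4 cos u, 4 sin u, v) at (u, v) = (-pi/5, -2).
H = -1/8

With E = 16, F = 0, G = 1, L = -4, M = 0, N = 0, assemble
  H = (EN − 2FM + GL) / (2(EG − F²)) = -1/8.
At (u, v) = (-pi/5, -2): H = -1/8.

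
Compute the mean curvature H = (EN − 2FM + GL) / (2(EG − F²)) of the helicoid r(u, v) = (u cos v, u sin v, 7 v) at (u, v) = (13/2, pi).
H = 0

With E = 1, F = 0, G = u^2 + 49, L = 0, M = -7/sqrt(u^2 + 49), N = 0, assemble
  H = (EN − 2FM + GL) / (2(EG − F²)) = 0.
At (u, v) = (13/2, pi): H = 0.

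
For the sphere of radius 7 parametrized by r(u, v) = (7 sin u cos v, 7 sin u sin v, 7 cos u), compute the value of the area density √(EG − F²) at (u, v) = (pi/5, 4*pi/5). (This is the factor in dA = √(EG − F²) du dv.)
√(EG − F²)|_{(pi/5, 4*pi/5)} = 49*sqrt(10 - 2*sqrt(5))/4

E = 49, F = 0, G = 49*sin(u)^2, so EG − F² = 2401*sin(u)^2. Taking the positive square root: √(EG − F²) = 49*Abs(sin(u)). At (u, v) = (pi/5, 4*pi/5): 49*sqrt(10 - 2*sqrt(5))/4.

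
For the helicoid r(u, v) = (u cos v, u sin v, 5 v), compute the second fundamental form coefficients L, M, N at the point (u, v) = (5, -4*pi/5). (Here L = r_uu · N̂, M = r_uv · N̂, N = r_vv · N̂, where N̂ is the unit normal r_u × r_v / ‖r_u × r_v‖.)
L = 0;  M = -sqrt(2)/2;  N = 0

Compute the unit normal N̂(u, v) = (5*sin(v)/sqrt(u^2 + 25), -5*cos(v)/sqrt(u^2 + 25), u/sqrt(u^2 + 25)), and the second partials r_uu, r_uv, r_vv. Take dot products:
  L(u, v) = r_uu · N̂ = 0,
  M(u, v) = r_uv · N̂ = -5/sqrt(u^2 + 25),
  N(u, v) = r_vv · N̂ = 0.
Evaluating at (u, v) = (5, -4*pi/5):
  L = 0, M = -sqrt(2)/2, N = 0.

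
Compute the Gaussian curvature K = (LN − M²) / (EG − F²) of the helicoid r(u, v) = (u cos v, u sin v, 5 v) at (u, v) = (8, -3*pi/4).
K = -25/7921

Coefficients of the first fundamental form: E = 1, F = 0, G = u^2 + 25.
Coefficients of the second fundamental form: L = 0, M = -5/sqrt(u^2 + 25), N = 0.
Assemble K = (LN − M²)/(EG − F²) = -25/(u^2 + 25)^2. At (u, v) = (8, -3*pi/4): K = -25/7921.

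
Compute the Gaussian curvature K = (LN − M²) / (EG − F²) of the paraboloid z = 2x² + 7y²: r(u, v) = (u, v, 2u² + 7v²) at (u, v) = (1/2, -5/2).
K = 14/378225

Coefficients of the first fundamental form: E = 16*u^2 + 1, F = 56*u*v, G = 196*v^2 + 1.
Coefficients of the second fundamental form: L = 4/sqrt(16*u^2 + 196*v^2 + 1), M = 0, N = 14/sqrt(16*u^2 + 196*v^2 + 1).
Assemble K = (LN − M²)/(EG − F²) = 56/(256*u^4 + 6272*u^2*v^2 + 32*u^2 + 38416*v^4 + 392*v^2 + 1). At (u, v) = (1/2, -5/2): K = 14/378225.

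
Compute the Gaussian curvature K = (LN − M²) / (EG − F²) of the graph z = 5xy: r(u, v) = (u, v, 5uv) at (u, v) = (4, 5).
K = -25/1052676

Coefficients of the first fundamental form: E = 25*v^2 + 1, F = 25*u*v, G = 25*u^2 + 1.
Coefficients of the second fundamental form: L = 0, M = 5/sqrt(25*u^2 + 25*v^2 + 1), N = 0.
Assemble K = (LN − M²)/(EG − F²) = -25/(625*u^4 + 1250*u^2*v^2 + 50*u^2 + 625*v^4 + 50*v^2 + 1). At (u, v) = (4, 5): K = -25/1052676.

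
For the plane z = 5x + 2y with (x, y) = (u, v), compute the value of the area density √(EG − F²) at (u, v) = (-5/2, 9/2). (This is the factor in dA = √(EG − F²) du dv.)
√(EG − F²)|_{(-5/2, 9/2)} = sqrt(30)

E = 26, F = 10, G = 5, so EG − F² = 30. Taking the positive square root: √(EG − F²) = sqrt(30). At (u, v) = (-5/2, 9/2): sqrt(30).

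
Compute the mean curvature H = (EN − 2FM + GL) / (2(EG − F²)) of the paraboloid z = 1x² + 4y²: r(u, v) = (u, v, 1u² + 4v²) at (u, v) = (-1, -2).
H = 277*sqrt(29)/22707

With E = 4*u^2 + 1, F = 16*u*v, G = 64*v^2 + 1, L = 2/sqrt(4*u^2 + 64*v^2 + 1), M = 0, N = 8/sqrt(4*u^2 + 64*v^2 + 1), assemble
  H = (EN − 2FM + GL) / (2(EG − F²)) = (16*u^2 + 64*v^2 + 5)/(4*u^2 + 64*v^2 + 1)^(3/2).
At (u, v) = (-1, -2): H = 277*sqrt(29)/22707.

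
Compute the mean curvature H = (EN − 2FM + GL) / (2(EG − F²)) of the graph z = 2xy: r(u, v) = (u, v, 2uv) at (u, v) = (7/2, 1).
H = -7*sqrt(6)/243

With E = 4*v^2 + 1, F = 4*u*v, G = 4*u^2 + 1, L = 0, M = 2/sqrt(4*u^2 + 4*v^2 + 1), N = 0, assemble
  H = (EN − 2FM + GL) / (2(EG − F²)) = -8*u*v/(4*u^2 + 4*v^2 + 1)^(3/2).
At (u, v) = (7/2, 1): H = -7*sqrt(6)/243.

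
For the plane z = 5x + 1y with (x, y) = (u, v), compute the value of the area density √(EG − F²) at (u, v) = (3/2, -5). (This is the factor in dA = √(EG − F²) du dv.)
√(EG − F²)|_{(3/2, -5)} = 3*sqrt(3)

E = 26, F = 5, G = 2, so EG − F² = 27. Taking the positive square root: √(EG − F²) = 3*sqrt(3). At (u, v) = (3/2, -5): 3*sqrt(3).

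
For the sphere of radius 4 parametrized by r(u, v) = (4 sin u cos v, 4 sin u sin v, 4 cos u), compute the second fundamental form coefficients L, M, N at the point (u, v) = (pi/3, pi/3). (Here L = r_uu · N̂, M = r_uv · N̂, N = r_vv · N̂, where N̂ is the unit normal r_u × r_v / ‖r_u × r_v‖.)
L = -4;  M = 0;  N = -3

Compute the unit normal N̂(u, v) = (sin(u)^2*cos(v)/Abs(sin(u)), sin(u)^2*sin(v)/Abs(sin(u)), sin(2*u)/(2*Abs(sin(u)))), and the second partials r_uu, r_uv, r_vv. Take dot products:
  L(u, v) = r_uu · N̂ = -4*sin(u)/Abs(sin(u)),
  M(u, v) = r_uv · N̂ = 0,
  N(u, v) = r_vv · N̂ = -4*sin(u)^3/Abs(sin(u)).
Evaluating at (u, v) = (pi/3, pi/3):
  L = -4, M = 0, N = -3.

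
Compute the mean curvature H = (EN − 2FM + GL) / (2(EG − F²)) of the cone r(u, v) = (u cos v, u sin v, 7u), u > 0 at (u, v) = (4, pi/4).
H = 7*sqrt(2)/80

With E = 50, F = 0, G = u^2, L = 0, M = 0, N = 7*sqrt(2)*u^2/(10*Abs(u)), assemble
  H = (EN − 2FM + GL) / (2(EG − F²)) = 7*sqrt(2)/(20*Abs(u)).
At (u, v) = (4, pi/4): H = 7*sqrt(2)/80.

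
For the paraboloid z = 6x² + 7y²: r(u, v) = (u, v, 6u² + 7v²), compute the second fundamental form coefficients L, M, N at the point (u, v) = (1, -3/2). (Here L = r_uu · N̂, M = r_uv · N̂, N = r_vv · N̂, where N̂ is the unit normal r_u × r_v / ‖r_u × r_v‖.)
L = 6*sqrt(586)/293;  M = 0;  N = 7*sqrt(586)/293

Compute the unit normal N̂(u, v) = (-12*u/sqrt(144*u^2 + 196*v^2 + 1), -14*v/sqrt(144*u^2 + 196*v^2 + 1), 1/sqrt(144*u^2 + 196*v^2 + 1)), and the second partials r_uu, r_uv, r_vv. Take dot products:
  L(u, v) = r_uu · N̂ = 12/sqrt(144*u^2 + 196*v^2 + 1),
  M(u, v) = r_uv · N̂ = 0,
  N(u, v) = r_vv · N̂ = 14/sqrt(144*u^2 + 196*v^2 + 1).
Evaluating at (u, v) = (1, -3/2):
  L = 6*sqrt(586)/293, M = 0, N = 7*sqrt(586)/293.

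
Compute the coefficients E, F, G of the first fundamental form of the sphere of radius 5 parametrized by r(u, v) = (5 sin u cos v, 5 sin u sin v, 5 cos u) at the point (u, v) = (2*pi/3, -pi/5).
E = 25;  F = 0;  G = 75/4

Partials: r_u = (5*cos(u)*cos(v), 5*sin(v)*cos(u), -5*sin(u)), r_v = (-5*sin(u)*sin(v), 5*sin(u)*cos(v), 0). As functions of (u, v):
  E = r_u · r_u = 25,
  F = r_u · r_v = 0,
  G = r_v · r_v = 25*sin(u)^2.
Evaluating at (u, v) = (2*pi/3, -pi/5): E = 25, F = 0, G = 75/4.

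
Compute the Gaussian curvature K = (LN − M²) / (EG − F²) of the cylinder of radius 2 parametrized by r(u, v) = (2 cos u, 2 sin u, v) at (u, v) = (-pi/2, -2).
K = 0

Coefficients of the first fundamental form: E = 4, F = 0, G = 1.
Coefficients of the second fundamental form: L = -2, M = 0, N = 0.
Assemble K = (LN − M²)/(EG − F²) = 0. At (u, v) = (-pi/2, -2): K = 0.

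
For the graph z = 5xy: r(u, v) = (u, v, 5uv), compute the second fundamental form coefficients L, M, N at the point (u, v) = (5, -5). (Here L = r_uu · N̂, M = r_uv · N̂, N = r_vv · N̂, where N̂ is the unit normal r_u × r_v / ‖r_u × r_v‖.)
L = 0;  M = 5*sqrt(139)/417;  N = 0

Compute the unit normal N̂(u, v) = (-5*v/sqrt(25*u^2 + 25*v^2 + 1), -5*u/sqrt(25*u^2 + 25*v^2 + 1), 1/sqrt(25*u^2 + 25*v^2 + 1)), and the second partials r_uu, r_uv, r_vv. Take dot products:
  L(u, v) = r_uu · N̂ = 0,
  M(u, v) = r_uv · N̂ = 5/sqrt(25*u^2 + 25*v^2 + 1),
  N(u, v) = r_vv · N̂ = 0.
Evaluating at (u, v) = (5, -5):
  L = 0, M = 5*sqrt(139)/417, N = 0.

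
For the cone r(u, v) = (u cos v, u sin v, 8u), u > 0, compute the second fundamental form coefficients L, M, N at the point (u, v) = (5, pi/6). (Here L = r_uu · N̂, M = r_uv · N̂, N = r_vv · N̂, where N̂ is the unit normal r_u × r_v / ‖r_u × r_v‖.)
L = 0;  M = 0;  N = 8*sqrt(65)/13

Compute the unit normal N̂(u, v) = (-8*sqrt(65)*u*cos(v)/(65*Abs(u)), -8*sqrt(65)*u*sin(v)/(65*Abs(u)), sqrt(65)*u/(65*Abs(u))), and the second partials r_uu, r_uv, r_vv. Take dot products:
  L(u, v) = r_uu · N̂ = 0,
  M(u, v) = r_uv · N̂ = 0,
  N(u, v) = r_vv · N̂ = 8*sqrt(65)*u^2/(65*Abs(u)).
Evaluating at (u, v) = (5, pi/6):
  L = 0, M = 0, N = 8*sqrt(65)/13.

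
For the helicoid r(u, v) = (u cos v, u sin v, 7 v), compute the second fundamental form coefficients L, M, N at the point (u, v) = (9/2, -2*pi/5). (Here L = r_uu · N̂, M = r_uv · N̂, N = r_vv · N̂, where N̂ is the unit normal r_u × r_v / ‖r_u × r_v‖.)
L = 0;  M = -14*sqrt(277)/277;  N = 0

Compute the unit normal N̂(u, v) = (7*sin(v)/sqrt(u^2 + 49), -7*cos(v)/sqrt(u^2 + 49), u/sqrt(u^2 + 49)), and the second partials r_uu, r_uv, r_vv. Take dot products:
  L(u, v) = r_uu · N̂ = 0,
  M(u, v) = r_uv · N̂ = -7/sqrt(u^2 + 49),
  N(u, v) = r_vv · N̂ = 0.
Evaluating at (u, v) = (9/2, -2*pi/5):
  L = 0, M = -14*sqrt(277)/277, N = 0.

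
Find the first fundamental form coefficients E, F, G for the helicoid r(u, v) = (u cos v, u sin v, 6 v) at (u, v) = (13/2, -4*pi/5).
E = 1;  F = 0;  G = 313/4

Partials: r_u = (cos(v), sin(v), 0), r_v = (-u*sin(v), u*cos(v), 6). As functions of (u, v):
  E = r_u · r_u = 1,
  F = r_u · r_v = 0,
  G = r_v · r_v = u^2 + 36.
Evaluating at (u, v) = (13/2, -4*pi/5): E = 1, F = 0, G = 313/4.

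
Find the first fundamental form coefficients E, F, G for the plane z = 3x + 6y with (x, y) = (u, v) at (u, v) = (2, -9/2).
E = 10;  F = 18;  G = 37

Partials: r_u = (1, 0, 3), r_v = (0, 1, 6). As functions of (u, v):
  E = r_u · r_u = 10,
  F = r_u · r_v = 18,
  G = r_v · r_v = 37.
Evaluating at (u, v) = (2, -9/2): E = 10, F = 18, G = 37.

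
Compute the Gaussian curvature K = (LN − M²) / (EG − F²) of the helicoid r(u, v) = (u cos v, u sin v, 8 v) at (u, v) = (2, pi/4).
K = -4/289

Coefficients of the first fundamental form: E = 1, F = 0, G = u^2 + 64.
Coefficients of the second fundamental form: L = 0, M = -8/sqrt(u^2 + 64), N = 0.
Assemble K = (LN − M²)/(EG − F²) = -64/(u^2 + 64)^2. At (u, v) = (2, pi/4): K = -4/289.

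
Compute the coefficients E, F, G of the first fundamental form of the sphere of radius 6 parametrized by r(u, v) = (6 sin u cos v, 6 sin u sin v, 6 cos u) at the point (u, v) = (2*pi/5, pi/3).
E = 36;  F = 0;  G = 9*sqrt(5)/2 + 45/2

Partials: r_u = (6*cos(u)*cos(v), 6*sin(v)*cos(u), -6*sin(u)), r_v = (-6*sin(u)*sin(v), 6*sin(u)*cos(v), 0). As functions of (u, v):
  E = r_u · r_u = 36,
  F = r_u · r_v = 0,
  G = r_v · r_v = 36*sin(u)^2.
Evaluating at (u, v) = (2*pi/5, pi/3): E = 36, F = 0, G = 9*sqrt(5)/2 + 45/2.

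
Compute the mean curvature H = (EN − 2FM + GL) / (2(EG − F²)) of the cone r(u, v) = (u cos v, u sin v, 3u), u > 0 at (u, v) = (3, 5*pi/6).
H = sqrt(10)/20

With E = 10, F = 0, G = u^2, L = 0, M = 0, N = 3*sqrt(10)*u^2/(10*Abs(u)), assemble
  H = (EN − 2FM + GL) / (2(EG − F²)) = 3*sqrt(10)/(20*Abs(u)).
At (u, v) = (3, 5*pi/6): H = sqrt(10)/20.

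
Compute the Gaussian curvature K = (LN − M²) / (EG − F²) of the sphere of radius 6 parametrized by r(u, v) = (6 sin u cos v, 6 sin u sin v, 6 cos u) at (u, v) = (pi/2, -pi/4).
K = 1/36

Coefficients of the first fundamental form: E = 36, F = 0, G = 36*sin(u)^2.
Coefficients of the second fundamental form: L = -6*sin(u)/Abs(sin(u)), M = 0, N = -6*sin(u)^3/Abs(sin(u)).
Assemble K = (LN − M²)/(EG − F²) = 1/36. At (u, v) = (pi/2, -pi/4): K = 1/36.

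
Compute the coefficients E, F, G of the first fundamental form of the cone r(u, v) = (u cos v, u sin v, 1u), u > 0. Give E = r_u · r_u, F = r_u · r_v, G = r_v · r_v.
E = 2;  F = 0;  G = u^2

Compute partials: r_u = (cos(v), sin(v), 1), r_v = (-u*sin(v), u*cos(v), 0). Then
  E = r_u · r_u = 2,
  F = r_u · r_v = 0,
  G = r_v · r_v = u^2.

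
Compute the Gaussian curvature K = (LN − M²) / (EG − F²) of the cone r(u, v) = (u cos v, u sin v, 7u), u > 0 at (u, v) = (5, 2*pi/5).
K = 0

Coefficients of the first fundamental form: E = 50, F = 0, G = u^2.
Coefficients of the second fundamental form: L = 0, M = 0, N = 7*sqrt(2)*u^2/(10*Abs(u)).
Assemble K = (LN − M²)/(EG − F²) = 0. At (u, v) = (5, 2*pi/5): K = 0.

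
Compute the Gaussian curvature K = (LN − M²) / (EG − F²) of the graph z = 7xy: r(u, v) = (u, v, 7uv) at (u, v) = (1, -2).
K = -49/60516

Coefficients of the first fundamental form: E = 49*v^2 + 1, F = 49*u*v, G = 49*u^2 + 1.
Coefficients of the second fundamental form: L = 0, M = 7/sqrt(49*u^2 + 49*v^2 + 1), N = 0.
Assemble K = (LN − M²)/(EG − F²) = -49/(2401*u^4 + 4802*u^2*v^2 + 98*u^2 + 2401*v^4 + 98*v^2 + 1). At (u, v) = (1, -2): K = -49/60516.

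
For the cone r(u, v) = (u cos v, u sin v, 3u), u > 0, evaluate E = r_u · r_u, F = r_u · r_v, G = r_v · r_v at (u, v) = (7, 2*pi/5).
E = 10;  F = 0;  G = 49

Partials: r_u = (cos(v), sin(v), 3), r_v = (-u*sin(v), u*cos(v), 0). As functions of (u, v):
  E = r_u · r_u = 10,
  F = r_u · r_v = 0,
  G = r_v · r_v = u^2.
Evaluating at (u, v) = (7, 2*pi/5): E = 10, F = 0, G = 49.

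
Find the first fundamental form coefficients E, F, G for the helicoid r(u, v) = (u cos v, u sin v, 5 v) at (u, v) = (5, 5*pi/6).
E = 1;  F = 0;  G = 50

Partials: r_u = (cos(v), sin(v), 0), r_v = (-u*sin(v), u*cos(v), 5). As functions of (u, v):
  E = r_u · r_u = 1,
  F = r_u · r_v = 0,
  G = r_v · r_v = u^2 + 25.
Evaluating at (u, v) = (5, 5*pi/6): E = 1, F = 0, G = 50.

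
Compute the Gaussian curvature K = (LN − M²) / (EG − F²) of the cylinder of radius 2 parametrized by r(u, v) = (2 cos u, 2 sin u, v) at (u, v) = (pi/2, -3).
K = 0

Coefficients of the first fundamental form: E = 4, F = 0, G = 1.
Coefficients of the second fundamental form: L = -2, M = 0, N = 0.
Assemble K = (LN − M²)/(EG − F²) = 0. At (u, v) = (pi/2, -3): K = 0.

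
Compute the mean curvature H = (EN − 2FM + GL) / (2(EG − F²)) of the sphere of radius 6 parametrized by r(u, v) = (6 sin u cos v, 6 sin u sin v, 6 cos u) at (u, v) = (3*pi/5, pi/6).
H = -1/6

With E = 36, F = 0, G = 36*sin(u)^2, L = -6*sin(u)/Abs(sin(u)), M = 0, N = -6*sin(u)^3/Abs(sin(u)), assemble
  H = (EN − 2FM + GL) / (2(EG − F²)) = -sin(u)/(6*Abs(sin(u))).
At (u, v) = (3*pi/5, pi/6): H = -1/6.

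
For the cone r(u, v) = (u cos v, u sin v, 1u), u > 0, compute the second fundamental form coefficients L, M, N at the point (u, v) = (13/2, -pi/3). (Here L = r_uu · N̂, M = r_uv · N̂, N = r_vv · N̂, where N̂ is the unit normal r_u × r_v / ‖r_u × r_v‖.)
L = 0;  M = 0;  N = 13*sqrt(2)/4

Compute the unit normal N̂(u, v) = (-sqrt(2)*u*cos(v)/(2*Abs(u)), -sqrt(2)*u*sin(v)/(2*Abs(u)), sqrt(2)*u/(2*Abs(u))), and the second partials r_uu, r_uv, r_vv. Take dot products:
  L(u, v) = r_uu · N̂ = 0,
  M(u, v) = r_uv · N̂ = 0,
  N(u, v) = r_vv · N̂ = sqrt(2)*u^2/(2*Abs(u)).
Evaluating at (u, v) = (13/2, -pi/3):
  L = 0, M = 0, N = 13*sqrt(2)/4.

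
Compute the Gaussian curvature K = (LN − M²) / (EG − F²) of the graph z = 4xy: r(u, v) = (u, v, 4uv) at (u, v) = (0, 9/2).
K = -16/105625

Coefficients of the first fundamental form: E = 16*v^2 + 1, F = 16*u*v, G = 16*u^2 + 1.
Coefficients of the second fundamental form: L = 0, M = 4/sqrt(16*u^2 + 16*v^2 + 1), N = 0.
Assemble K = (LN − M²)/(EG − F²) = -16/(256*u^4 + 512*u^2*v^2 + 32*u^2 + 256*v^4 + 32*v^2 + 1). At (u, v) = (0, 9/2): K = -16/105625.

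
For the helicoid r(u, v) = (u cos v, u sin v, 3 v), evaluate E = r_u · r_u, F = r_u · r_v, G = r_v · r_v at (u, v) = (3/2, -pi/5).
E = 1;  F = 0;  G = 45/4

Partials: r_u = (cos(v), sin(v), 0), r_v = (-u*sin(v), u*cos(v), 3). As functions of (u, v):
  E = r_u · r_u = 1,
  F = r_u · r_v = 0,
  G = r_v · r_v = u^2 + 9.
Evaluating at (u, v) = (3/2, -pi/5): E = 1, F = 0, G = 45/4.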